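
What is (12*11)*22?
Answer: 2904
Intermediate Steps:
(12*11)*22 = 132*22 = 2904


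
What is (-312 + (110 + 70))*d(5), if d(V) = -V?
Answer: 660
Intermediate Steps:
(-312 + (110 + 70))*d(5) = (-312 + (110 + 70))*(-1*5) = (-312 + 180)*(-5) = -132*(-5) = 660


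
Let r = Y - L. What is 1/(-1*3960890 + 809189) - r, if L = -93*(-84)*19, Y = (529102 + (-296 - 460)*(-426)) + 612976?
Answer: -4146711915907/3151701 ≈ -1.3157e+6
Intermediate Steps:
Y = 1464134 (Y = (529102 - 756*(-426)) + 612976 = (529102 + 322056) + 612976 = 851158 + 612976 = 1464134)
L = 148428 (L = 7812*19 = 148428)
r = 1315706 (r = 1464134 - 1*148428 = 1464134 - 148428 = 1315706)
1/(-1*3960890 + 809189) - r = 1/(-1*3960890 + 809189) - 1*1315706 = 1/(-3960890 + 809189) - 1315706 = 1/(-3151701) - 1315706 = -1/3151701 - 1315706 = -4146711915907/3151701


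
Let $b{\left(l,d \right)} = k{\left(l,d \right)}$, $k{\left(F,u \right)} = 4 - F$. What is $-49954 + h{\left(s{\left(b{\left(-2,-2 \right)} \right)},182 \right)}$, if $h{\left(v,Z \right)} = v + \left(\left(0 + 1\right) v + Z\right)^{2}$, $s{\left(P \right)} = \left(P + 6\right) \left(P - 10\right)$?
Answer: $-32046$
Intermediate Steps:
$b{\left(l,d \right)} = 4 - l$
$s{\left(P \right)} = \left(-10 + P\right) \left(6 + P\right)$ ($s{\left(P \right)} = \left(6 + P\right) \left(-10 + P\right) = \left(-10 + P\right) \left(6 + P\right)$)
$h{\left(v,Z \right)} = v + \left(Z + v\right)^{2}$ ($h{\left(v,Z \right)} = v + \left(1 v + Z\right)^{2} = v + \left(v + Z\right)^{2} = v + \left(Z + v\right)^{2}$)
$-49954 + h{\left(s{\left(b{\left(-2,-2 \right)} \right)},182 \right)} = -49954 - \left(60 - \left(4 - -2\right)^{2} - \left(182 - \left(60 - \left(4 - -2\right)^{2} + 4 \left(4 - -2\right)\right)\right)^{2} + 4 \left(4 - -2\right)\right) = -49954 - \left(60 - \left(4 + 2\right)^{2} - \left(182 - \left(60 - \left(4 + 2\right)^{2} + 4 \left(4 + 2\right)\right)\right)^{2} + 4 \left(4 + 2\right)\right) = -49954 + \left(\left(-60 + 6^{2} - 24\right) + \left(182 - \left(84 - 36\right)\right)^{2}\right) = -49954 + \left(\left(-60 + 36 - 24\right) + \left(182 - 48\right)^{2}\right) = -49954 - \left(48 - \left(182 - 48\right)^{2}\right) = -49954 - \left(48 - 134^{2}\right) = -49954 + \left(-48 + 17956\right) = -49954 + 17908 = -32046$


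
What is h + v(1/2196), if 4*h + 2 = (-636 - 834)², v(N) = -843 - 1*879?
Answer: 1077005/2 ≈ 5.3850e+5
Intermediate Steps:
v(N) = -1722 (v(N) = -843 - 879 = -1722)
h = 1080449/2 (h = -½ + (-636 - 834)²/4 = -½ + (¼)*(-1470)² = -½ + (¼)*2160900 = -½ + 540225 = 1080449/2 ≈ 5.4022e+5)
h + v(1/2196) = 1080449/2 - 1722 = 1077005/2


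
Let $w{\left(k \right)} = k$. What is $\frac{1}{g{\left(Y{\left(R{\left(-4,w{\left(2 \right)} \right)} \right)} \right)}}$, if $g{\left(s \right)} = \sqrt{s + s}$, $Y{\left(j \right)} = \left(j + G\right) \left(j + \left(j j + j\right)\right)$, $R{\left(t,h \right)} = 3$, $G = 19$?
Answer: $\frac{\sqrt{165}}{330} \approx 0.038925$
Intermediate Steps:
$Y{\left(j \right)} = \left(19 + j\right) \left(j^{2} + 2 j\right)$ ($Y{\left(j \right)} = \left(j + 19\right) \left(j + \left(j j + j\right)\right) = \left(19 + j\right) \left(j + \left(j^{2} + j\right)\right) = \left(19 + j\right) \left(j + \left(j + j^{2}\right)\right) = \left(19 + j\right) \left(j^{2} + 2 j\right)$)
$g{\left(s \right)} = \sqrt{2} \sqrt{s}$ ($g{\left(s \right)} = \sqrt{2 s} = \sqrt{2} \sqrt{s}$)
$\frac{1}{g{\left(Y{\left(R{\left(-4,w{\left(2 \right)} \right)} \right)} \right)}} = \frac{1}{\sqrt{2} \sqrt{3 \left(38 + 3^{2} + 21 \cdot 3\right)}} = \frac{1}{\sqrt{2} \sqrt{3 \left(38 + 9 + 63\right)}} = \frac{1}{\sqrt{2} \sqrt{3 \cdot 110}} = \frac{1}{\sqrt{2} \sqrt{330}} = \frac{1}{2 \sqrt{165}} = \frac{\sqrt{165}}{330}$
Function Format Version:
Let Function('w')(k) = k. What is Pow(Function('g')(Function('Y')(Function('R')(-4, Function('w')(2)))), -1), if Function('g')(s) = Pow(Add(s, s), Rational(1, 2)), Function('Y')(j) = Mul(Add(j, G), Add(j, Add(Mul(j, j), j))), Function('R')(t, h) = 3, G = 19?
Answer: Mul(Rational(1, 330), Pow(165, Rational(1, 2))) ≈ 0.038925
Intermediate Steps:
Function('Y')(j) = Mul(Add(19, j), Add(Pow(j, 2), Mul(2, j))) (Function('Y')(j) = Mul(Add(j, 19), Add(j, Add(Mul(j, j), j))) = Mul(Add(19, j), Add(j, Add(Pow(j, 2), j))) = Mul(Add(19, j), Add(j, Add(j, Pow(j, 2)))) = Mul(Add(19, j), Add(Pow(j, 2), Mul(2, j))))
Function('g')(s) = Mul(Pow(2, Rational(1, 2)), Pow(s, Rational(1, 2))) (Function('g')(s) = Pow(Mul(2, s), Rational(1, 2)) = Mul(Pow(2, Rational(1, 2)), Pow(s, Rational(1, 2))))
Pow(Function('g')(Function('Y')(Function('R')(-4, Function('w')(2)))), -1) = Pow(Mul(Pow(2, Rational(1, 2)), Pow(Mul(3, Add(38, Pow(3, 2), Mul(21, 3))), Rational(1, 2))), -1) = Pow(Mul(Pow(2, Rational(1, 2)), Pow(Mul(3, Add(38, 9, 63)), Rational(1, 2))), -1) = Pow(Mul(Pow(2, Rational(1, 2)), Pow(Mul(3, 110), Rational(1, 2))), -1) = Pow(Mul(Pow(2, Rational(1, 2)), Pow(330, Rational(1, 2))), -1) = Pow(Mul(2, Pow(165, Rational(1, 2))), -1) = Mul(Rational(1, 330), Pow(165, Rational(1, 2)))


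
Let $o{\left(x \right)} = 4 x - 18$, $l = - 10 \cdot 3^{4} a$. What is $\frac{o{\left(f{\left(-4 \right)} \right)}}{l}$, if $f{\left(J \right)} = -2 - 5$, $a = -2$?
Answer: $- \frac{23}{810} \approx -0.028395$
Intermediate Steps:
$f{\left(J \right)} = -7$
$l = 1620$ ($l = - 10 \cdot 3^{4} \left(-2\right) = \left(-10\right) 81 \left(-2\right) = \left(-810\right) \left(-2\right) = 1620$)
$o{\left(x \right)} = -18 + 4 x$
$\frac{o{\left(f{\left(-4 \right)} \right)}}{l} = \frac{-18 + 4 \left(-7\right)}{1620} = \left(-18 - 28\right) \frac{1}{1620} = \left(-46\right) \frac{1}{1620} = - \frac{23}{810}$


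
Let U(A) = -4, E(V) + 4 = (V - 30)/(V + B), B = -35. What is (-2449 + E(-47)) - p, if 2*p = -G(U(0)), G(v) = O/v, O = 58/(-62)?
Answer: -24931367/10168 ≈ -2451.9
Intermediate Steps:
O = -29/31 (O = 58*(-1/62) = -29/31 ≈ -0.93548)
E(V) = -4 + (-30 + V)/(-35 + V) (E(V) = -4 + (V - 30)/(V - 35) = -4 + (-30 + V)/(-35 + V))
G(v) = -29/(31*v)
p = -29/248 (p = (-(-29)/(31*(-4)))/2 = (-(-29)*(-1)/(31*4))/2 = (-1*29/124)/2 = (1/2)*(-29/124) = -29/248 ≈ -0.11694)
(-2449 + E(-47)) - p = (-2449 + (110 - 3*(-47))/(-35 - 47)) - 1*(-29/248) = (-2449 + (110 + 141)/(-82)) + 29/248 = (-2449 - 1/82*251) + 29/248 = (-2449 - 251/82) + 29/248 = -201069/82 + 29/248 = -24931367/10168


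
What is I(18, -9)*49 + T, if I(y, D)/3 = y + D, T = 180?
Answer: 1503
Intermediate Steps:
I(y, D) = 3*D + 3*y (I(y, D) = 3*(y + D) = 3*(D + y) = 3*D + 3*y)
I(18, -9)*49 + T = (3*(-9) + 3*18)*49 + 180 = (-27 + 54)*49 + 180 = 27*49 + 180 = 1323 + 180 = 1503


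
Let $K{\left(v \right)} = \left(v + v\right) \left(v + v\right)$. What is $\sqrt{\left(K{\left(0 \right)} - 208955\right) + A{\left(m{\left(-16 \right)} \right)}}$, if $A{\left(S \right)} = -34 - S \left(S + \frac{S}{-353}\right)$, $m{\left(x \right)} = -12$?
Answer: $\frac{9 i \sqrt{321725965}}{353} \approx 457.31 i$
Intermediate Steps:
$K{\left(v \right)} = 4 v^{2}$ ($K{\left(v \right)} = 2 v 2 v = 4 v^{2}$)
$A{\left(S \right)} = -34 - \frac{352 S^{2}}{353}$ ($A{\left(S \right)} = -34 - S \left(S + S \left(- \frac{1}{353}\right)\right) = -34 - S \left(S - \frac{S}{353}\right) = -34 - S \frac{352 S}{353} = -34 - \frac{352 S^{2}}{353}$)
$\sqrt{\left(K{\left(0 \right)} - 208955\right) + A{\left(m{\left(-16 \right)} \right)}} = \sqrt{\left(4 \cdot 0^{2} - 208955\right) - \left(34 + \frac{352 \left(-12\right)^{2}}{353}\right)} = \sqrt{\left(4 \cdot 0 - 208955\right) - \frac{62690}{353}} = \sqrt{\left(0 - 208955\right) - \frac{62690}{353}} = \sqrt{-208955 - \frac{62690}{353}} = \sqrt{- \frac{73823805}{353}} = \frac{9 i \sqrt{321725965}}{353}$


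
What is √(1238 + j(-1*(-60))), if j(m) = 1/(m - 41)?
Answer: √446937/19 ≈ 35.186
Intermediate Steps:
j(m) = 1/(-41 + m)
√(1238 + j(-1*(-60))) = √(1238 + 1/(-41 - 1*(-60))) = √(1238 + 1/(-41 + 60)) = √(1238 + 1/19) = √(23523/19) = √446937/19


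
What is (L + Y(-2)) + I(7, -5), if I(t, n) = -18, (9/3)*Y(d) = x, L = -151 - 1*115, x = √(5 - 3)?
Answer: -284 + √2/3 ≈ -283.53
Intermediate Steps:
x = √2 ≈ 1.4142
L = -266 (L = -151 - 115 = -266)
Y(d) = √2/3
(L + Y(-2)) + I(7, -5) = (-266 + √2/3) - 18 = -284 + √2/3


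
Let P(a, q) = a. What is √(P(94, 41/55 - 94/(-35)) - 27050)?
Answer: 2*I*√6739 ≈ 164.18*I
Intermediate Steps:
√(P(94, 41/55 - 94/(-35)) - 27050) = √(94 - 27050) = √(-26956) = 2*I*√6739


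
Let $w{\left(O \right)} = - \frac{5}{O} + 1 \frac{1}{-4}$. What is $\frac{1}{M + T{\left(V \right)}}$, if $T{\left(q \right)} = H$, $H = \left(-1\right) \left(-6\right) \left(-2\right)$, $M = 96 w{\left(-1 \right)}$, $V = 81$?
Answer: $\frac{1}{444} \approx 0.0022523$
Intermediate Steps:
$w{\left(O \right)} = - \frac{1}{4} - \frac{5}{O}$ ($w{\left(O \right)} = - \frac{5}{O} + 1 \left(- \frac{1}{4}\right) = - \frac{5}{O} - \frac{1}{4} = - \frac{1}{4} - \frac{5}{O}$)
$M = 456$ ($M = 96 \frac{-20 - -1}{4 \left(-1\right)} = 96 \cdot \frac{1}{4} \left(-1\right) \left(-20 + 1\right) = 96 \cdot \frac{1}{4} \left(-1\right) \left(-19\right) = 96 \cdot \frac{19}{4} = 456$)
$H = -12$ ($H = 6 \left(-2\right) = -12$)
$T{\left(q \right)} = -12$
$\frac{1}{M + T{\left(V \right)}} = \frac{1}{456 - 12} = \frac{1}{444}$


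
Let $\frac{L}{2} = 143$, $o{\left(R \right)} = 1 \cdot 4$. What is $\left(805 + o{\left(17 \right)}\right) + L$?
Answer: $1095$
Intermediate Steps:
$o{\left(R \right)} = 4$
$L = 286$ ($L = 2 \cdot 143 = 286$)
$\left(805 + o{\left(17 \right)}\right) + L = \left(805 + 4\right) + 286 = 809 + 286 = 1095$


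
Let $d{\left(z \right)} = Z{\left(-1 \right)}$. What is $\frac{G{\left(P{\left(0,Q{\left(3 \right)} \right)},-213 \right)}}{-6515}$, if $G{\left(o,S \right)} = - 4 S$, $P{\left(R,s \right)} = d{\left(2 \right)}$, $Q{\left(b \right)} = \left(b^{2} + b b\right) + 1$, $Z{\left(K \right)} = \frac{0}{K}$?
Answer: $- \frac{852}{6515} \approx -0.13078$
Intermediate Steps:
$Z{\left(K \right)} = 0$
$Q{\left(b \right)} = 1 + 2 b^{2}$ ($Q{\left(b \right)} = \left(b^{2} + b^{2}\right) + 1 = 2 b^{2} + 1 = 1 + 2 b^{2}$)
$d{\left(z \right)} = 0$
$P{\left(R,s \right)} = 0$
$\frac{G{\left(P{\left(0,Q{\left(3 \right)} \right)},-213 \right)}}{-6515} = \frac{\left(-4\right) \left(-213\right)}{-6515} = 852 \left(- \frac{1}{6515}\right) = - \frac{852}{6515}$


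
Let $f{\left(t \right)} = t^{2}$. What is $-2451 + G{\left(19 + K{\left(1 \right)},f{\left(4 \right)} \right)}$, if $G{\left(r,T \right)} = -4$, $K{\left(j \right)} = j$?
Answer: $-2455$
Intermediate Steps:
$-2451 + G{\left(19 + K{\left(1 \right)},f{\left(4 \right)} \right)} = -2451 - 4 = -2455$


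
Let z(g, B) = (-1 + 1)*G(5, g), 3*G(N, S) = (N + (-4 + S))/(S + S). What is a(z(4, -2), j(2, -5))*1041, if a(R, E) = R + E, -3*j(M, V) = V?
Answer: 1735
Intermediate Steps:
j(M, V) = -V/3
G(N, S) = (-4 + N + S)/(6*S) (G(N, S) = ((N + (-4 + S))/(S + S))/3 = ((-4 + N + S)/((2*S)))/3 = ((-4 + N + S)*(1/(2*S)))/3 = ((-4 + N + S)/(2*S))/3 = (-4 + N + S)/(6*S))
z(g, B) = 0 (z(g, B) = (-1 + 1)*((-4 + 5 + g)/(6*g)) = 0*((1 + g)/(6*g)) = 0)
a(R, E) = E + R
a(z(4, -2), j(2, -5))*1041 = (-⅓*(-5) + 0)*1041 = (5/3 + 0)*1041 = (5/3)*1041 = 1735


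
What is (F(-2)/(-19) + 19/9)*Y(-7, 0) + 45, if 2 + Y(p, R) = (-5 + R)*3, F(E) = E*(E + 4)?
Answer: 946/171 ≈ 5.5322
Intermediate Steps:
F(E) = E*(4 + E)
Y(p, R) = -17 + 3*R (Y(p, R) = -2 + (-5 + R)*3 = -2 + (-15 + 3*R) = -17 + 3*R)
(F(-2)/(-19) + 19/9)*Y(-7, 0) + 45 = (-2*(4 - 2)/(-19) + 19/9)*(-17 + 3*0) + 45 = (-2*2*(-1/19) + 19*(⅑))*(-17 + 0) + 45 = (-4*(-1/19) + 19/9)*(-17) + 45 = (4/19 + 19/9)*(-17) + 45 = (397/171)*(-17) + 45 = -6749/171 + 45 = 946/171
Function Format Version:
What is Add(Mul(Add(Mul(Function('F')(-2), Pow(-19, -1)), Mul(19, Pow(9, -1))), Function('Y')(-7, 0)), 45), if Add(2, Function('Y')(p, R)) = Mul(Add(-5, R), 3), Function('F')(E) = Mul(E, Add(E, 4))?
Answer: Rational(946, 171) ≈ 5.5322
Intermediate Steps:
Function('F')(E) = Mul(E, Add(4, E))
Function('Y')(p, R) = Add(-17, Mul(3, R)) (Function('Y')(p, R) = Add(-2, Mul(Add(-5, R), 3)) = Add(-2, Add(-15, Mul(3, R))) = Add(-17, Mul(3, R)))
Add(Mul(Add(Mul(Function('F')(-2), Pow(-19, -1)), Mul(19, Pow(9, -1))), Function('Y')(-7, 0)), 45) = Add(Mul(Add(Mul(Mul(-2, Add(4, -2)), Pow(-19, -1)), Mul(19, Pow(9, -1))), Add(-17, Mul(3, 0))), 45) = Add(Mul(Add(Mul(Mul(-2, 2), Rational(-1, 19)), Mul(19, Rational(1, 9))), Add(-17, 0)), 45) = Add(Mul(Add(Mul(-4, Rational(-1, 19)), Rational(19, 9)), -17), 45) = Add(Mul(Add(Rational(4, 19), Rational(19, 9)), -17), 45) = Add(Mul(Rational(397, 171), -17), 45) = Add(Rational(-6749, 171), 45) = Rational(946, 171)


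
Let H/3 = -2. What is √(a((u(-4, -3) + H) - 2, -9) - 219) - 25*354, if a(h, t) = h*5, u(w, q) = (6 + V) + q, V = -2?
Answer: -8850 + I*√254 ≈ -8850.0 + 15.937*I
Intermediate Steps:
H = -6 (H = 3*(-2) = -6)
u(w, q) = 4 + q (u(w, q) = (6 - 2) + q = 4 + q)
a(h, t) = 5*h
√(a((u(-4, -3) + H) - 2, -9) - 219) - 25*354 = √(5*(((4 - 3) - 6) - 2) - 219) - 25*354 = √(5*((1 - 6) - 2) - 219) - 8850 = √(5*(-5 - 2) - 219) - 8850 = √(5*(-7) - 219) - 8850 = √(-35 - 219) - 8850 = √(-254) - 8850 = I*√254 - 8850 = -8850 + I*√254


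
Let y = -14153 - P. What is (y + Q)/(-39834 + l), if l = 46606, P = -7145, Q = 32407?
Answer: 25399/6772 ≈ 3.7506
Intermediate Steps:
y = -7008 (y = -14153 - 1*(-7145) = -14153 + 7145 = -7008)
(y + Q)/(-39834 + l) = (-7008 + 32407)/(-39834 + 46606) = 25399/6772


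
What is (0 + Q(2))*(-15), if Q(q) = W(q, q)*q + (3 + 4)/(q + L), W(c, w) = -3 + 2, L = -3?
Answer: 135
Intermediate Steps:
W(c, w) = -1
Q(q) = -q + 7/(-3 + q) (Q(q) = -q + (3 + 4)/(q - 3) = -q + 7/(-3 + q))
(0 + Q(2))*(-15) = (0 + (7 - 1*2**2 + 3*2)/(-3 + 2))*(-15) = (0 + (7 - 1*4 + 6)/(-1))*(-15) = (0 - (7 - 4 + 6))*(-15) = (0 - 1*9)*(-15) = (0 - 9)*(-15) = -9*(-15) = 135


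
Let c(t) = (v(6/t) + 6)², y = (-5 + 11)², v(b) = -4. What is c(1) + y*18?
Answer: 652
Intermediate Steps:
y = 36 (y = 6² = 36)
c(t) = 4 (c(t) = (-4 + 6)² = 2² = 4)
c(1) + y*18 = 4 + 36*18 = 4 + 648 = 652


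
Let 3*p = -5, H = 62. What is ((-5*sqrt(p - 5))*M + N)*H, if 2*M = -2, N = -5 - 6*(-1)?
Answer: 62 + 620*I*sqrt(15)/3 ≈ 62.0 + 800.42*I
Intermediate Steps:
N = 1 (N = -5 + 6 = 1)
p = -5/3 (p = (1/3)*(-5) = -5/3 ≈ -1.6667)
M = -1 (M = (1/2)*(-2) = -1)
((-5*sqrt(p - 5))*M + N)*H = (-5*sqrt(-5/3 - 5)*(-1) + 1)*62 = (-10*I*sqrt(15)/3*(-1) + 1)*62 = (10*I*sqrt(15)/3 + 1)*62 = (1 + 10*I*sqrt(15)/3)*62 = 62 + 620*I*sqrt(15)/3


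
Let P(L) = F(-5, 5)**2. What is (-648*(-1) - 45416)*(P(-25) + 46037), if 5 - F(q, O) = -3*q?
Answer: -2065461216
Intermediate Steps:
F(q, O) = 5 + 3*q (F(q, O) = 5 - (-3)*q = 5 + 3*q)
P(L) = 100 (P(L) = (5 + 3*(-5))**2 = (5 - 15)**2 = (-10)**2 = 100)
(-648*(-1) - 45416)*(P(-25) + 46037) = (-648*(-1) - 45416)*(100 + 46037) = (648 - 45416)*46137 = -44768*46137 = -2065461216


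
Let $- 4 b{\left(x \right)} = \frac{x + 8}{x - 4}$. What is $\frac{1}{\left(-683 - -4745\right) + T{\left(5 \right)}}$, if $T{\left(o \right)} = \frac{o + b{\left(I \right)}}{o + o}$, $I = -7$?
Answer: $\frac{440}{1787501} \approx 0.00024615$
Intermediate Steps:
$b{\left(x \right)} = - \frac{8 + x}{4 \left(-4 + x\right)}$ ($b{\left(x \right)} = - \frac{\left(x + 8\right) \frac{1}{x - 4}}{4} = - \frac{\left(8 + x\right) \frac{1}{-4 + x}}{4} = - \frac{\frac{1}{-4 + x} \left(8 + x\right)}{4} = - \frac{8 + x}{4 \left(-4 + x\right)}$)
$T{\left(o \right)} = \frac{\frac{1}{44} + o}{2 o}$ ($T{\left(o \right)} = \frac{o + \frac{-8 - -7}{4 \left(-4 - 7\right)}}{o + o} = \frac{o + \frac{-8 + 7}{4 \left(-11\right)}}{2 o} = \left(o + \frac{1}{4} \left(- \frac{1}{11}\right) \left(-1\right)\right) \frac{1}{2 o} = \left(o + \frac{1}{44}\right) \frac{1}{2 o} = \left(\frac{1}{44} + o\right) \frac{1}{2 o} = \frac{\frac{1}{44} + o}{2 o}$)
$\frac{1}{\left(-683 - -4745\right) + T{\left(5 \right)}} = \frac{1}{\left(-683 - -4745\right) + \frac{1 + 44 \cdot 5}{88 \cdot 5}} = \frac{1}{\left(-683 + 4745\right) + \frac{1}{88} \cdot \frac{1}{5} \left(1 + 220\right)} = \frac{1}{4062 + \frac{1}{88} \cdot \frac{1}{5} \cdot 221} = \frac{1}{4062 + \frac{221}{440}} = \frac{1}{\frac{1787501}{440}} = \frac{440}{1787501}$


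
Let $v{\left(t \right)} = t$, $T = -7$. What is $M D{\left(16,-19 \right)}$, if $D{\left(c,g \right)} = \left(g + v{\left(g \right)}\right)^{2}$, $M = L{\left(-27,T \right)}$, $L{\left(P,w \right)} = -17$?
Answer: $-24548$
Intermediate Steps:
$M = -17$
$D{\left(c,g \right)} = 4 g^{2}$ ($D{\left(c,g \right)} = \left(g + g\right)^{2} = \left(2 g\right)^{2} = 4 g^{2}$)
$M D{\left(16,-19 \right)} = - 17 \cdot 4 \left(-19\right)^{2} = - 17 \cdot 4 \cdot 361 = \left(-17\right) 1444 = -24548$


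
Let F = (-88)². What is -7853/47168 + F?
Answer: 365261139/47168 ≈ 7743.8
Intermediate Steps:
F = 7744
-7853/47168 + F = -7853/47168 + 7744 = 365261139/47168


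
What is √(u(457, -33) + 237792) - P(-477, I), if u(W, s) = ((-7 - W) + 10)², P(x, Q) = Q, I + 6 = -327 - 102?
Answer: 435 + 2*√110977 ≈ 1101.3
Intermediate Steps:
I = -435 (I = -6 + (-327 - 102) = -6 - 429 = -435)
u(W, s) = (3 - W)²
√(u(457, -33) + 237792) - P(-477, I) = √((-3 + 457)² + 237792) - 1*(-435) = √(454² + 237792) + 435 = √(206116 + 237792) + 435 = √443908 + 435 = 2*√110977 + 435 = 435 + 2*√110977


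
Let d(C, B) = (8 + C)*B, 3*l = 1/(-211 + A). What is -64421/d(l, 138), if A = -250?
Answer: -29698081/508898 ≈ -58.358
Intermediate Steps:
l = -1/1383 (l = 1/(3*(-211 - 250)) = (⅓)/(-461) = (⅓)*(-1/461) = -1/1383 ≈ -0.00072307)
d(C, B) = B*(8 + C)
-64421/d(l, 138) = -64421*1/(138*(8 - 1/1383)) = -64421/(138*(11063/1383)) = -64421/508898/461 = -64421*461/508898 = -29698081/508898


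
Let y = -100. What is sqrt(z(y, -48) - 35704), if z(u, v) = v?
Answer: 2*I*sqrt(8938) ≈ 189.08*I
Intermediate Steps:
sqrt(z(y, -48) - 35704) = sqrt(-48 - 35704) = sqrt(-35752) = 2*I*sqrt(8938)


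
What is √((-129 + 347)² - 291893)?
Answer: I*√244369 ≈ 494.34*I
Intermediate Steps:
√((-129 + 347)² - 291893) = √(218² - 291893) = √(47524 - 291893) = √(-244369) = I*√244369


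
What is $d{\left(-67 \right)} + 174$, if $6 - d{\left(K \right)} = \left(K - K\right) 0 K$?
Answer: $180$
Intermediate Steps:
$d{\left(K \right)} = 6$ ($d{\left(K \right)} = 6 - \left(K - K\right) 0 K = 6 - 0 \cdot 0 K = 6 - 0 K = 6 - 0 = 6 + 0 = 6$)
$d{\left(-67 \right)} + 174 = 6 + 174 = 180$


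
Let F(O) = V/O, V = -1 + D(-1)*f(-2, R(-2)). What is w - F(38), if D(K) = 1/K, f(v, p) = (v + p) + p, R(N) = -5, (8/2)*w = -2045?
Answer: -38877/76 ≈ -511.54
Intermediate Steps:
w = -2045/4 (w = (1/4)*(-2045) = -2045/4 ≈ -511.25)
f(v, p) = v + 2*p (f(v, p) = (p + v) + p = v + 2*p)
D(K) = 1/K
V = 11 (V = -1 + (-2 + 2*(-5))/(-1) = -1 - (-2 - 10) = -1 - 1*(-12) = -1 + 12 = 11)
F(O) = 11/O
w - F(38) = -2045/4 - 11/38 = -38877/76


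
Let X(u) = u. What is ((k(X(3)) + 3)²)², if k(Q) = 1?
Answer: 256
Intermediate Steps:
((k(X(3)) + 3)²)² = ((1 + 3)²)² = (4²)² = 16² = 256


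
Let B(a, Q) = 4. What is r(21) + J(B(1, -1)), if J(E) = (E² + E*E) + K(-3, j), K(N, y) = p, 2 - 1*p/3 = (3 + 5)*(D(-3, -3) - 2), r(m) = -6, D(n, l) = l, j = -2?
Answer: 152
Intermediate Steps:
p = 126 (p = 6 - 3*(3 + 5)*(-3 - 2) = 6 - 24*(-5) = 6 - 3*(-40) = 6 + 120 = 126)
K(N, y) = 126
J(E) = 126 + 2*E² (J(E) = (E² + E*E) + 126 = (E² + E²) + 126 = 2*E² + 126 = 126 + 2*E²)
r(21) + J(B(1, -1)) = -6 + (126 + 2*4²) = -6 + (126 + 2*16) = -6 + (126 + 32) = -6 + 158 = 152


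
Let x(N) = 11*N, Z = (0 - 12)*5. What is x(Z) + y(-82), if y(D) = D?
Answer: -742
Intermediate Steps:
Z = -60 (Z = -12*5 = -60)
x(Z) + y(-82) = 11*(-60) - 82 = -660 - 82 = -742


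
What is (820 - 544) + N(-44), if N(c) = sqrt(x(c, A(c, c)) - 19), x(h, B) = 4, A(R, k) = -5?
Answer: 276 + I*sqrt(15) ≈ 276.0 + 3.873*I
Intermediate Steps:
N(c) = I*sqrt(15) (N(c) = sqrt(4 - 19) = sqrt(-15) = I*sqrt(15))
(820 - 544) + N(-44) = (820 - 544) + I*sqrt(15) = 276 + I*sqrt(15)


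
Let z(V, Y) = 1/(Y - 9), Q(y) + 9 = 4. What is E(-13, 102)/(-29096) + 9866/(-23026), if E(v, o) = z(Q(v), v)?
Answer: -3157660983/7369609456 ≈ -0.42847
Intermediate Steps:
Q(y) = -5 (Q(y) = -9 + 4 = -5)
z(V, Y) = 1/(-9 + Y)
E(v, o) = 1/(-9 + v)
E(-13, 102)/(-29096) + 9866/(-23026) = 1/(-9 - 13*(-29096)) + 9866/(-23026) = -1/29096/(-22) + 9866*(-1/23026) = -1/22*(-1/29096) - 4933/11513 = 1/640112 - 4933/11513 = -3157660983/7369609456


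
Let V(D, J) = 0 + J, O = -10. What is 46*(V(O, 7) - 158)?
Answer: -6946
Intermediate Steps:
V(D, J) = J
46*(V(O, 7) - 158) = 46*(7 - 158) = 46*(-151) = -6946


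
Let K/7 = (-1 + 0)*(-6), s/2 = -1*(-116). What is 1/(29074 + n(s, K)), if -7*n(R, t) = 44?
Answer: 7/203474 ≈ 3.4402e-5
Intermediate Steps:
s = 232 (s = 2*(-1*(-116)) = 2*116 = 232)
K = 42 (K = 7*((-1 + 0)*(-6)) = 7*(-1*(-6)) = 7*6 = 42)
n(R, t) = -44/7 (n(R, t) = -⅐*44 = -44/7)
1/(29074 + n(s, K)) = 1/(29074 - 44/7) = 1/(203474/7) = 7/203474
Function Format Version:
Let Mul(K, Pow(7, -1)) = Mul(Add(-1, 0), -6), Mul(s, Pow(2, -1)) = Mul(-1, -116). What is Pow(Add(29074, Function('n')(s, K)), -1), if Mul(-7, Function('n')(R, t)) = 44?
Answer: Rational(7, 203474) ≈ 3.4402e-5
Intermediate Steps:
s = 232 (s = Mul(2, Mul(-1, -116)) = Mul(2, 116) = 232)
K = 42 (K = Mul(7, Mul(Add(-1, 0), -6)) = Mul(7, Mul(-1, -6)) = Mul(7, 6) = 42)
Function('n')(R, t) = Rational(-44, 7) (Function('n')(R, t) = Mul(Rational(-1, 7), 44) = Rational(-44, 7))
Pow(Add(29074, Function('n')(s, K)), -1) = Pow(Add(29074, Rational(-44, 7)), -1) = Pow(Rational(203474, 7), -1) = Rational(7, 203474)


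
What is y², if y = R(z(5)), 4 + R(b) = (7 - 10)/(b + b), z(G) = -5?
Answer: 1369/100 ≈ 13.690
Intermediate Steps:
R(b) = -4 - 3/(2*b) (R(b) = -4 + (7 - 10)/(b + b) = -4 - 3*1/(2*b) = -4 - 3/(2*b))
y = -37/10 (y = -4 - 3/2/(-5) = -4 - 3/2*(-⅕) = -4 + 3/10 = -37/10 ≈ -3.7000)
y² = (-37/10)² = 1369/100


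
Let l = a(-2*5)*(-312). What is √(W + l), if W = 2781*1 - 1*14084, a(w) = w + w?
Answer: I*√5063 ≈ 71.155*I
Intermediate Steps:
a(w) = 2*w
W = -11303 (W = 2781 - 14084 = -11303)
l = 6240 (l = (2*(-2*5))*(-312) = (2*(-10))*(-312) = -20*(-312) = 6240)
√(W + l) = √(-11303 + 6240) = √(-5063) = I*√5063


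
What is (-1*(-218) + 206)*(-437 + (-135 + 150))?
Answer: -178928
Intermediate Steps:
(-1*(-218) + 206)*(-437 + (-135 + 150)) = (218 + 206)*(-437 + 15) = 424*(-422) = -178928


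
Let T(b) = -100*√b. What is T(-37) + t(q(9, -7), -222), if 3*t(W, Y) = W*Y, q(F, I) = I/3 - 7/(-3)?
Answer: -100*I*√37 ≈ -608.28*I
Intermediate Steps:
q(F, I) = 7/3 + I/3 (q(F, I) = I*(⅓) - 7*(-⅓) = I/3 + 7/3 = 7/3 + I/3)
t(W, Y) = W*Y/3 (t(W, Y) = (W*Y)/3 = W*Y/3)
T(-37) + t(q(9, -7), -222) = -100*I*√37 + (⅓)*(7/3 + (⅓)*(-7))*(-222) = -100*I*√37 + (⅓)*(7/3 - 7/3)*(-222) = -100*I*√37 + (⅓)*0*(-222) = -100*I*√37 + 0 = -100*I*√37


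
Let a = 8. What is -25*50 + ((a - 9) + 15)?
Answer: -1236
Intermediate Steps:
-25*50 + ((a - 9) + 15) = -25*50 + ((8 - 9) + 15) = -1250 + (-1 + 15) = -1250 + 14 = -1236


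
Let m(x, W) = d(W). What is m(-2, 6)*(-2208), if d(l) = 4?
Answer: -8832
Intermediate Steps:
m(x, W) = 4
m(-2, 6)*(-2208) = 4*(-2208) = -8832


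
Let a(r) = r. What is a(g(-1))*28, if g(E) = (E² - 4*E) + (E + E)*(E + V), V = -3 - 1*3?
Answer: 532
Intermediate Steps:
V = -6 (V = -3 - 3 = -6)
g(E) = E² - 4*E + 2*E*(-6 + E) (g(E) = (E² - 4*E) + (E + E)*(E - 6) = (E² - 4*E) + (2*E)*(-6 + E) = (E² - 4*E) + 2*E*(-6 + E) = E² - 4*E + 2*E*(-6 + E))
a(g(-1))*28 = -(-16 + 3*(-1))*28 = -(-16 - 3)*28 = -1*(-19)*28 = 19*28 = 532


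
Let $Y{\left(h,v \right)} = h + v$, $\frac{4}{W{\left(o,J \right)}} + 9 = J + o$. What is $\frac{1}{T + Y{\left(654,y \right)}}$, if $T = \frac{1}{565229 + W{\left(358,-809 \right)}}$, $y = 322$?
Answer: $\frac{65001334}{63441302099} \approx 0.0010246$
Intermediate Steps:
$W{\left(o,J \right)} = \frac{4}{-9 + J + o}$ ($W{\left(o,J \right)} = \frac{4}{-9 + \left(J + o\right)} = \frac{4}{-9 + J + o}$)
$T = \frac{115}{65001334}$ ($T = \frac{1}{565229 + \frac{4}{-9 - 809 + 358}} = \frac{1}{565229 + \frac{4}{-460}} = \frac{1}{565229 + 4 \left(- \frac{1}{460}\right)} = \frac{1}{565229 - \frac{1}{115}} = \frac{1}{\frac{65001334}{115}} = \frac{115}{65001334} \approx 1.7692 \cdot 10^{-6}$)
$\frac{1}{T + Y{\left(654,y \right)}} = \frac{1}{\frac{115}{65001334} + \left(654 + 322\right)} = \frac{1}{\frac{115}{65001334} + 976} = \frac{1}{\frac{63441302099}{65001334}} = \frac{65001334}{63441302099}$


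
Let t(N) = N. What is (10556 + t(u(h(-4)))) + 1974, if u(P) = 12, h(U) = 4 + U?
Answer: 12542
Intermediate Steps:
(10556 + t(u(h(-4)))) + 1974 = (10556 + 12) + 1974 = 10568 + 1974 = 12542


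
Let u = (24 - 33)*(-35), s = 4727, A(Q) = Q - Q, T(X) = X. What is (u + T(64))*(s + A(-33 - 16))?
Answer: 1791533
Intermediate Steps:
A(Q) = 0
u = 315 (u = -9*(-35) = 315)
(u + T(64))*(s + A(-33 - 16)) = (315 + 64)*(4727 + 0) = 379*4727 = 1791533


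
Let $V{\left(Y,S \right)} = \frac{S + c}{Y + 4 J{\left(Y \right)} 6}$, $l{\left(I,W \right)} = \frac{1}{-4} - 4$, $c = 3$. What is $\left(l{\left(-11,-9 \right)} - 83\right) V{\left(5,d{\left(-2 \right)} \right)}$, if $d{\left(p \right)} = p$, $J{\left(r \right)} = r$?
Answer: $- \frac{349}{500} \approx -0.698$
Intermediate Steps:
$l{\left(I,W \right)} = - \frac{17}{4}$ ($l{\left(I,W \right)} = - \frac{1}{4} - 4 = - \frac{17}{4}$)
$V{\left(Y,S \right)} = \frac{3 + S}{25 Y}$ ($V{\left(Y,S \right)} = \frac{S + 3}{Y + 4 Y 6} = \frac{3 + S}{Y + 24 Y} = \frac{3 + S}{25 Y}$)
$\left(l{\left(-11,-9 \right)} - 83\right) V{\left(5,d{\left(-2 \right)} \right)} = \left(- \frac{17}{4} - 83\right) \frac{3 - 2}{25 \cdot 5} = - \frac{349 \cdot \frac{1}{25} \cdot \frac{1}{5} \cdot 1}{4} = \left(- \frac{349}{4}\right) \frac{1}{125} = - \frac{349}{500}$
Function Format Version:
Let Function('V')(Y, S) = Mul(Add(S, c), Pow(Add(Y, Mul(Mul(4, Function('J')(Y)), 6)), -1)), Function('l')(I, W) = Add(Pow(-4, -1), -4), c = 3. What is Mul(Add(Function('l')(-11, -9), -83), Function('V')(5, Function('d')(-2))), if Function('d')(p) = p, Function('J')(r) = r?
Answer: Rational(-349, 500) ≈ -0.69800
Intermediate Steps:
Function('l')(I, W) = Rational(-17, 4) (Function('l')(I, W) = Add(Rational(-1, 4), -4) = Rational(-17, 4))
Function('V')(Y, S) = Mul(Rational(1, 25), Pow(Y, -1), Add(3, S)) (Function('V')(Y, S) = Mul(Add(S, 3), Pow(Add(Y, Mul(Mul(4, Y), 6)), -1)) = Mul(Add(3, S), Pow(Add(Y, Mul(24, Y)), -1)) = Mul(Add(3, S), Pow(Mul(25, Y), -1)) = Mul(Add(3, S), Mul(Rational(1, 25), Pow(Y, -1))) = Mul(Rational(1, 25), Pow(Y, -1), Add(3, S)))
Mul(Add(Function('l')(-11, -9), -83), Function('V')(5, Function('d')(-2))) = Mul(Add(Rational(-17, 4), -83), Mul(Rational(1, 25), Pow(5, -1), Add(3, -2))) = Mul(Rational(-349, 4), Mul(Rational(1, 25), Rational(1, 5), 1)) = Mul(Rational(-349, 4), Rational(1, 125)) = Rational(-349, 500)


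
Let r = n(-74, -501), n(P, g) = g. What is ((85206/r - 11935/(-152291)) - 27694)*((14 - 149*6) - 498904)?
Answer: 354173789374594520/25432597 ≈ 1.3926e+10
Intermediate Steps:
r = -501
((85206/r - 11935/(-152291)) - 27694)*((14 - 149*6) - 498904) = ((85206/(-501) - 11935/(-152291)) - 27694)*((14 - 149*6) - 498904) = ((85206*(-1/501) - 11935*(-1/152291)) - 27694)*((14 - 894) - 498904) = ((-28402/167 + 11935/152291) - 27694)*(-880 - 498904) = (-4323375837/25432597 - 27694)*(-499784) = -708653717155/25432597*(-499784) = 354173789374594520/25432597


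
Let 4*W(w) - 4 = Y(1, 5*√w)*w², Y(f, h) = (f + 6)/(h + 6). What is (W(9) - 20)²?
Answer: 2401/16 ≈ 150.06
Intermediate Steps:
Y(f, h) = (6 + f)/(6 + h)
W(w) = 1 + 7*w²/(4*(6 + 5*√w)) (W(w) = 1 + (((6 + 1)/(6 + 5*√w))*w²)/4 = 1 + ((7/(6 + 5*√w))*w²)/4 = 1 + (7*w²/(6 + 5*√w))/4 = 1 + 7*w²/(4*(6 + 5*√w)))
(W(9) - 20)² = ((24 + 7*9² + 20*√9)/(4*(6 + 5*√9)) - 20)² = ((24 + 7*81 + 20*3)/(4*(6 + 5*3)) - 20)² = ((24 + 567 + 60)/(4*(6 + 15)) - 20)² = ((¼)*651/21 - 20)² = ((¼)*(1/21)*651 - 20)² = (31/4 - 20)² = (-49/4)² = 2401/16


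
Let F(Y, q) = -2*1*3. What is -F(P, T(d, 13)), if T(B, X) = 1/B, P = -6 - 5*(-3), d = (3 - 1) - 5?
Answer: 6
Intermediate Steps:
d = -3 (d = 2 - 5 = -3)
P = 9 (P = -6 + 15 = 9)
F(Y, q) = -6 (F(Y, q) = -2*3 = -6)
-F(P, T(d, 13)) = -1*(-6) = 6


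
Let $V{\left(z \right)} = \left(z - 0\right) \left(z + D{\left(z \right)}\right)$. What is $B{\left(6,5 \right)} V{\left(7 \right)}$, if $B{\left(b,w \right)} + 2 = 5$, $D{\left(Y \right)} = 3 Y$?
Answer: $588$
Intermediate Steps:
$B{\left(b,w \right)} = 3$ ($B{\left(b,w \right)} = -2 + 5 = 3$)
$V{\left(z \right)} = 4 z^{2}$ ($V{\left(z \right)} = \left(z - 0\right) \left(z + 3 z\right) = \left(z + 0\right) 4 z = z 4 z = 4 z^{2}$)
$B{\left(6,5 \right)} V{\left(7 \right)} = 3 \cdot 4 \cdot 7^{2} = 3 \cdot 4 \cdot 49 = 3 \cdot 196 = 588$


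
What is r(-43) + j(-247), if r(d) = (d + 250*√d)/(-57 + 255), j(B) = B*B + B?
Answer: 12030833/198 + 125*I*√43/99 ≈ 60762.0 + 8.2796*I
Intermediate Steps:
j(B) = B + B² (j(B) = B² + B = B + B²)
r(d) = d/198 + 125*√d/99 (r(d) = (d + 250*√d)/198 = (d + 250*√d)*(1/198) = d/198 + 125*√d/99)
r(-43) + j(-247) = ((1/198)*(-43) + 125*√(-43)/99) - 247*(1 - 247) = (-43/198 + 125*(I*√43)/99) - 247*(-246) = (-43/198 + 125*I*√43/99) + 60762 = 12030833/198 + 125*I*√43/99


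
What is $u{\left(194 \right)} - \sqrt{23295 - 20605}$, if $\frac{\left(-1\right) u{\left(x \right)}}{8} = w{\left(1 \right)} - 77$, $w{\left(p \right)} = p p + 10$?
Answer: $528 - \sqrt{2690} \approx 476.13$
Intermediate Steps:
$w{\left(p \right)} = 10 + p^{2}$ ($w{\left(p \right)} = p^{2} + 10 = 10 + p^{2}$)
$u{\left(x \right)} = 528$ ($u{\left(x \right)} = - 8 \left(\left(10 + 1^{2}\right) - 77\right) = - 8 \left(\left(10 + 1\right) - 77\right) = - 8 \left(11 - 77\right) = \left(-8\right) \left(-66\right) = 528$)
$u{\left(194 \right)} - \sqrt{23295 - 20605} = 528 - \sqrt{23295 - 20605} = 528 - \sqrt{2690}$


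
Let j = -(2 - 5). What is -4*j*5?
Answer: -60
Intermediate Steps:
j = 3 (j = -1*(-3) = 3)
-4*j*5 = -4*3*5 = -12*5 = -60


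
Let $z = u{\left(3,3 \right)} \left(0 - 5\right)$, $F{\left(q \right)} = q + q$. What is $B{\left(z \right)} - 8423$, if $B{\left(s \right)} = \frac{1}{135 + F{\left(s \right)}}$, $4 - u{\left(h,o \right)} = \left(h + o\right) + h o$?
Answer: $- \frac{2063634}{245} \approx -8423.0$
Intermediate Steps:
$u{\left(h,o \right)} = 4 - h - o - h o$ ($u{\left(h,o \right)} = 4 - \left(\left(h + o\right) + h o\right) = 4 - \left(h + o + h o\right) = 4 - h - o - h o$)
$F{\left(q \right)} = 2 q$
$z = 55$ ($z = \left(4 - 3 - 3 - 3 \cdot 3\right) \left(0 - 5\right) = \left(4 - 3 - 3 - 9\right) \left(-5\right) = \left(-11\right) \left(-5\right) = 55$)
$B{\left(s \right)} = \frac{1}{135 + 2 s}$
$B{\left(z \right)} - 8423 = \frac{1}{135 + 2 \cdot 55} - 8423 = \frac{1}{135 + 110} - 8423 = \frac{1}{245} - 8423 = - \frac{2063634}{245}$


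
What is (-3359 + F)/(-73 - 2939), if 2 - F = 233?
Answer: 1795/1506 ≈ 1.1919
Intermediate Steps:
F = -231 (F = 2 - 1*233 = 2 - 233 = -231)
(-3359 + F)/(-73 - 2939) = (-3359 - 231)/(-73 - 2939) = -3590/(-3012) = -3590*(-1/3012) = 1795/1506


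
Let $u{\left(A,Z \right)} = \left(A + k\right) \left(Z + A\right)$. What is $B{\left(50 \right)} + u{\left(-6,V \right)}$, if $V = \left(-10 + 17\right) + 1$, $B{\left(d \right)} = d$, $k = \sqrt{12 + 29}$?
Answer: $38 + 2 \sqrt{41} \approx 50.806$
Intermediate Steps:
$k = \sqrt{41} \approx 6.4031$
$V = 8$ ($V = 7 + 1 = 8$)
$u{\left(A,Z \right)} = \left(A + Z\right) \left(A + \sqrt{41}\right)$ ($u{\left(A,Z \right)} = \left(A + \sqrt{41}\right) \left(Z + A\right) = \left(A + \sqrt{41}\right) \left(A + Z\right) = \left(A + Z\right) \left(A + \sqrt{41}\right)$)
$B{\left(50 \right)} + u{\left(-6,V \right)} = 50 + \left(\left(-6\right)^{2} - 48 - 6 \sqrt{41} + 8 \sqrt{41}\right) = 50 + \left(36 - 48 - 6 \sqrt{41} + 8 \sqrt{41}\right) = 50 - \left(12 - 2 \sqrt{41}\right) = 38 + 2 \sqrt{41}$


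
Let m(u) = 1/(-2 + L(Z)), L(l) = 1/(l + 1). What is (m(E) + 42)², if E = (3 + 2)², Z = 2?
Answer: 42849/25 ≈ 1714.0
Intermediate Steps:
L(l) = 1/(1 + l)
E = 25 (E = 5² = 25)
m(u) = -⅗ (m(u) = 1/(-2 + 1/(1 + 2)) = 1/(-2 + 1/3) = 1/(-2 + ⅓) = 1/(-5/3) = -⅗)
(m(E) + 42)² = (-⅗ + 42)² = (207/5)² = 42849/25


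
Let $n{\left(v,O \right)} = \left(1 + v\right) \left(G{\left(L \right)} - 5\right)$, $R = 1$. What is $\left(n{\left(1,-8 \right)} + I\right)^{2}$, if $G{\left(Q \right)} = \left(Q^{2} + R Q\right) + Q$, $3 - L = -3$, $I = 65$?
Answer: $22801$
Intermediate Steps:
$L = 6$ ($L = 3 - -3 = 3 + 3 = 6$)
$G{\left(Q \right)} = Q^{2} + 2 Q$ ($G{\left(Q \right)} = \left(Q^{2} + 1 Q\right) + Q = \left(Q^{2} + Q\right) + Q = \left(Q + Q^{2}\right) + Q = Q^{2} + 2 Q$)
$n{\left(v,O \right)} = 43 + 43 v$ ($n{\left(v,O \right)} = \left(1 + v\right) \left(6 \left(2 + 6\right) - 5\right) = \left(1 + v\right) \left(6 \cdot 8 - 5\right) = \left(1 + v\right) \left(48 - 5\right) = \left(1 + v\right) 43 = 43 + 43 v$)
$\left(n{\left(1,-8 \right)} + I\right)^{2} = \left(\left(43 + 43 \cdot 1\right) + 65\right)^{2} = \left(\left(43 + 43\right) + 65\right)^{2} = \left(86 + 65\right)^{2} = 151^{2} = 22801$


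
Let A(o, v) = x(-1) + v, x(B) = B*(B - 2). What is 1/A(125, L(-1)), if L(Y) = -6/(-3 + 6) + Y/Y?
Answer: ½ ≈ 0.50000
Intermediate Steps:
L(Y) = -1 (L(Y) = -6/3 + 1 = -6*⅓ + 1 = -2 + 1 = -1)
x(B) = B*(-2 + B)
A(o, v) = 3 + v (A(o, v) = -(-2 - 1) + v = -1*(-3) + v = 3 + v)
1/A(125, L(-1)) = 1/(3 - 1) = 1/2 = ½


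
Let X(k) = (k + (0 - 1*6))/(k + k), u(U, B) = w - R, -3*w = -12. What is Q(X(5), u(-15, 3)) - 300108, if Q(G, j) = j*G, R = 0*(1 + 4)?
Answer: -1500542/5 ≈ -3.0011e+5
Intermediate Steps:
w = 4 (w = -1/3*(-12) = 4)
R = 0 (R = 0*5 = 0)
u(U, B) = 4 (u(U, B) = 4 - 1*0 = 4 + 0 = 4)
X(k) = (-6 + k)/(2*k) (X(k) = (k + (0 - 6))/((2*k)) = (k - 6)*(1/(2*k)) = (-6 + k)*(1/(2*k)) = (-6 + k)/(2*k))
Q(G, j) = G*j
Q(X(5), u(-15, 3)) - 300108 = ((1/2)*(-6 + 5)/5)*4 - 300108 = ((1/2)*(1/5)*(-1))*4 - 300108 = -1/10*4 - 300108 = -2/5 - 300108 = -1500542/5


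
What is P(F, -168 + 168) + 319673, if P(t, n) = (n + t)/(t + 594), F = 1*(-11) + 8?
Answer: 62975580/197 ≈ 3.1967e+5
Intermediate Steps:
F = -3 (F = -11 + 8 = -3)
P(t, n) = (n + t)/(594 + t)
P(F, -168 + 168) + 319673 = ((-168 + 168) - 3)/(594 - 3) + 319673 = (0 - 3)/591 + 319673 = (1/591)*(-3) + 319673 = -1/197 + 319673 = 62975580/197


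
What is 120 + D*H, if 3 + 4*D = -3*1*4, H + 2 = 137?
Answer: -1545/4 ≈ -386.25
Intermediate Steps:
H = 135 (H = -2 + 137 = 135)
D = -15/4 (D = -¾ + (-3*1*4)/4 = -¾ + (-3*4)/4 = -¾ + (¼)*(-12) = -¾ - 3 = -15/4 ≈ -3.7500)
120 + D*H = 120 - 15/4*135 = 120 - 2025/4 = -1545/4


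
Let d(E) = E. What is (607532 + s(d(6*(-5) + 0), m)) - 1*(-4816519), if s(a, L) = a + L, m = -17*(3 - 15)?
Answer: 5424225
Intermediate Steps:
m = 204 (m = -17*(-12) = 204)
s(a, L) = L + a
(607532 + s(d(6*(-5) + 0), m)) - 1*(-4816519) = (607532 + (204 + (6*(-5) + 0))) - 1*(-4816519) = (607532 + (204 + (-30 + 0))) + 4816519 = (607532 + (204 - 30)) + 4816519 = (607532 + 174) + 4816519 = 607706 + 4816519 = 5424225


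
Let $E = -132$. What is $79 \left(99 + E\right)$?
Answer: $-2607$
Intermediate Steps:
$79 \left(99 + E\right) = 79 \left(99 - 132\right) = 79 \left(-33\right) = -2607$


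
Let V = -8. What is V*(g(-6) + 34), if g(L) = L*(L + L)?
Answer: -848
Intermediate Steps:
g(L) = 2*L**2 (g(L) = L*(2*L) = 2*L**2)
V*(g(-6) + 34) = -8*(2*(-6)**2 + 34) = -8*(2*36 + 34) = -8*(72 + 34) = -8*106 = -848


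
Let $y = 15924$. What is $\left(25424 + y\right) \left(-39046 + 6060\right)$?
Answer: $-1363905128$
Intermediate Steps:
$\left(25424 + y\right) \left(-39046 + 6060\right) = \left(25424 + 15924\right) \left(-39046 + 6060\right) = 41348 \left(-32986\right) = -1363905128$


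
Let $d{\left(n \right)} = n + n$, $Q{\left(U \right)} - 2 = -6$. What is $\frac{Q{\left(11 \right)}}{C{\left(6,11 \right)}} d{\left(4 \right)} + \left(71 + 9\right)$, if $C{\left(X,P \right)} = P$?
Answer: $\frac{848}{11} \approx 77.091$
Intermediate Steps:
$Q{\left(U \right)} = -4$ ($Q{\left(U \right)} = 2 - 6 = -4$)
$d{\left(n \right)} = 2 n$
$\frac{Q{\left(11 \right)}}{C{\left(6,11 \right)}} d{\left(4 \right)} + \left(71 + 9\right) = - \frac{4}{11} \cdot 2 \cdot 4 + \left(71 + 9\right) = \left(-4\right) \frac{1}{11} \cdot 8 + 80 = \left(- \frac{4}{11}\right) 8 + 80 = - \frac{32}{11} + 80 = \frac{848}{11}$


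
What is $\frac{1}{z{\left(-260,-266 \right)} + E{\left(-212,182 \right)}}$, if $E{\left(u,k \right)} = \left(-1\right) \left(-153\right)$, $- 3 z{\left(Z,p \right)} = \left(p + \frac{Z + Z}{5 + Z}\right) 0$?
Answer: $\frac{1}{153} \approx 0.0065359$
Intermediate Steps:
$z{\left(Z,p \right)} = 0$ ($z{\left(Z,p \right)} = - \frac{\left(p + \frac{Z + Z}{5 + Z}\right) 0}{3} = - \frac{\left(p + \frac{2 Z}{5 + Z}\right) 0}{3} = \left(- \frac{1}{3}\right) 0 = 0$)
$E{\left(u,k \right)} = 153$
$\frac{1}{z{\left(-260,-266 \right)} + E{\left(-212,182 \right)}} = \frac{1}{0 + 153} = \frac{1}{153}$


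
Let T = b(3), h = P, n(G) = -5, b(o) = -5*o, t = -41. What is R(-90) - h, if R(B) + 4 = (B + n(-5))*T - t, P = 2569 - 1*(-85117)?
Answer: -86224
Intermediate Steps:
P = 87686 (P = 2569 + 85117 = 87686)
h = 87686
T = -15 (T = -5*3 = -15)
R(B) = 112 - 15*B (R(B) = -4 + ((B - 5)*(-15) - 1*(-41)) = -4 + ((-5 + B)*(-15) + 41) = -4 + ((75 - 15*B) + 41) = -4 + (116 - 15*B) = 112 - 15*B)
R(-90) - h = (112 - 15*(-90)) - 1*87686 = (112 + 1350) - 87686 = 1462 - 87686 = -86224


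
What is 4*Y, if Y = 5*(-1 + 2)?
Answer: 20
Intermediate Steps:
Y = 5 (Y = 5*1 = 5)
4*Y = 4*5 = 20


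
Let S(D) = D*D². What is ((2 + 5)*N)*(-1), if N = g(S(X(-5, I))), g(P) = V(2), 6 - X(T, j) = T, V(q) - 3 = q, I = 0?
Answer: -35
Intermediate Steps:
V(q) = 3 + q
X(T, j) = 6 - T
S(D) = D³
g(P) = 5 (g(P) = 3 + 2 = 5)
N = 5
((2 + 5)*N)*(-1) = ((2 + 5)*5)*(-1) = (7*5)*(-1) = 35*(-1) = -35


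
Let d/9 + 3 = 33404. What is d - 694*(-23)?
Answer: 316571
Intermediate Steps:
d = 300609 (d = -27 + 9*33404 = -27 + 300636 = 300609)
d - 694*(-23) = 300609 - 694*(-23) = 300609 - 1*(-15962) = 300609 + 15962 = 316571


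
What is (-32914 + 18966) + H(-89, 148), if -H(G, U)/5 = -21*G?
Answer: -23293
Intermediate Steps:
H(G, U) = 105*G (H(G, U) = -(-105)*G = 105*G)
(-32914 + 18966) + H(-89, 148) = (-32914 + 18966) + 105*(-89) = -13948 - 9345 = -23293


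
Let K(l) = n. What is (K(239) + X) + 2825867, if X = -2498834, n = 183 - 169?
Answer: 327047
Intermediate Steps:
n = 14
K(l) = 14
(K(239) + X) + 2825867 = (14 - 2498834) + 2825867 = -2498820 + 2825867 = 327047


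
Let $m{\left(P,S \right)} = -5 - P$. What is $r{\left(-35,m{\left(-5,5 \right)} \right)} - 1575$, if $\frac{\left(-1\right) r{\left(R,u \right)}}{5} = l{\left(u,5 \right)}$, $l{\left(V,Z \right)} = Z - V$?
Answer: $-1600$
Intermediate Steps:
$r{\left(R,u \right)} = -25 + 5 u$ ($r{\left(R,u \right)} = - 5 \left(5 - u\right) = -25 + 5 u$)
$r{\left(-35,m{\left(-5,5 \right)} \right)} - 1575 = \left(-25 + 5 \left(-5 - -5\right)\right) - 1575 = \left(-25 + 5 \left(-5 + 5\right)\right) - 1575 = \left(-25 + 5 \cdot 0\right) - 1575 = \left(-25 + 0\right) - 1575 = -25 - 1575 = -1600$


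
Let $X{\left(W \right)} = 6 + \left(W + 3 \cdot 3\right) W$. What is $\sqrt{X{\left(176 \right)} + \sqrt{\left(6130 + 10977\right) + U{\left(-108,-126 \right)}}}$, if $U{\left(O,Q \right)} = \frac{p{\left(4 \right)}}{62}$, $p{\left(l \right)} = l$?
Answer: $\frac{\sqrt{31295926 + 31 \sqrt{16439889}}}{31} \approx 180.82$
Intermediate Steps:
$U{\left(O,Q \right)} = \frac{2}{31}$ ($U{\left(O,Q \right)} = \frac{4}{62} = 4 \cdot \frac{1}{62} = \frac{2}{31}$)
$X{\left(W \right)} = 6 + W \left(9 + W\right)$ ($X{\left(W \right)} = 6 + \left(W + 9\right) W = 6 + \left(9 + W\right) W = 6 + W \left(9 + W\right)$)
$\sqrt{X{\left(176 \right)} + \sqrt{\left(6130 + 10977\right) + U{\left(-108,-126 \right)}}} = \sqrt{\left(6 + 176^{2} + 9 \cdot 176\right) + \sqrt{\left(6130 + 10977\right) + \frac{2}{31}}} = \sqrt{\left(6 + 30976 + 1584\right) + \sqrt{17107 + \frac{2}{31}}} = \sqrt{32566 + \sqrt{\frac{530319}{31}}} = \sqrt{32566 + \frac{\sqrt{16439889}}{31}}$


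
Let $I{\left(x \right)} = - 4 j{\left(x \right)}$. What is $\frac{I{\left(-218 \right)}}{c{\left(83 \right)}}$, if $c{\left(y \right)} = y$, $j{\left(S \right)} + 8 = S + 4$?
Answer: $\frac{888}{83} \approx 10.699$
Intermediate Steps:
$j{\left(S \right)} = -4 + S$ ($j{\left(S \right)} = -8 + \left(S + 4\right) = -8 + \left(4 + S\right) = -4 + S$)
$I{\left(x \right)} = 16 - 4 x$ ($I{\left(x \right)} = - 4 \left(-4 + x\right) = 16 - 4 x$)
$\frac{I{\left(-218 \right)}}{c{\left(83 \right)}} = \frac{16 - -872}{83} = \left(16 + 872\right) \frac{1}{83} = 888 \cdot \frac{1}{83} = \frac{888}{83}$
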